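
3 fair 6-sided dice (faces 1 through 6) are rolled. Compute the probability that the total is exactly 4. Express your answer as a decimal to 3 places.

0.014

There are 6^3 = 216 equally likely outcomes.
The number of ordered 3-tuples from {1,…,6} summing to 4 is 3.
P(sum = 4) = 3/216 = 1/72 ≈ 0.014.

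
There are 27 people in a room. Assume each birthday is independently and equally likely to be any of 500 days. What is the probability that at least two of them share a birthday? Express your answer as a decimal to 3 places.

0.511

It's easier to compute the probability that all 27 are distinct.
P(all distinct) = 500/500 · 499/500 · ··· · 474/500 ≈ 0.489.
So the probability of at least one match is 1 − 0.489 = 0.511.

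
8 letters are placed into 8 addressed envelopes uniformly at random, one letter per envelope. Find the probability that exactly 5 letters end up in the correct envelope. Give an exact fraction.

Choose which 5 of the 8 are fixed: C(8,5) = 56 ways.
The remaining 3 must have no fixed point: D(3) = 2.
P = 56·2/40320 = 1/360.

1/360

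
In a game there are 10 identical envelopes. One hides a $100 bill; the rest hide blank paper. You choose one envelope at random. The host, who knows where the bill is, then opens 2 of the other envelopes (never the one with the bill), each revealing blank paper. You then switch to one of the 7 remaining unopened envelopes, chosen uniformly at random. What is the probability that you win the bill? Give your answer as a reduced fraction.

Your original envelope holds the bill with probability 1/10, so the other 9 collectively hold it with probability 9/10.
The host can always find 2 empty envelopes to open, so the reveals don't change that 9/10; it is now spread over the 7 remaining unopened envelopes.
P(win by switching) = (9/10) · (1/7) = 9/70.

9/70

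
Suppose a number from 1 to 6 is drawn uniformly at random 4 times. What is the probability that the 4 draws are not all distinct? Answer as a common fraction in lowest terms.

P(all 4 different) = 6/6 · 5/6 · ··· · 3/6 = 5/18.
P(at least two equal) = 1 − 5/18 = 13/18.

13/18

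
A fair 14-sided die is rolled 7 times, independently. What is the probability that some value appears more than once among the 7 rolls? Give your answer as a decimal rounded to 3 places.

P(all 7 different) = 14/14 · 13/14 · ··· · 8/14 ≈ 0.164.
P(at least two equal) = 1 − 0.164 = 0.836.

0.836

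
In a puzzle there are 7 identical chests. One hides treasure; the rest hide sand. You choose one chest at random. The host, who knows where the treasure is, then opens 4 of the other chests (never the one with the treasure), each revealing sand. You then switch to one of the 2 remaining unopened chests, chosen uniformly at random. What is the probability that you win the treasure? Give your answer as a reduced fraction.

Your original chest holds the treasure with probability 1/7, so the other 6 collectively hold it with probability 6/7.
The host can always find 4 empty chests to open, so the reveals don't change that 6/7; it is now spread over the 2 remaining unopened chests.
P(win by switching) = (6/7) · (1/2) = 3/7.

3/7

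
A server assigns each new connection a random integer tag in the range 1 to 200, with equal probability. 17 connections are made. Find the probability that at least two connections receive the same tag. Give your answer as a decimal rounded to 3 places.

0.503

It's easier to compute the probability that all 17 are distinct.
P(all distinct) = 200/200 · 199/200 · ··· · 184/200 ≈ 0.497.
So the probability of at least one match is 1 − 0.497 = 0.503.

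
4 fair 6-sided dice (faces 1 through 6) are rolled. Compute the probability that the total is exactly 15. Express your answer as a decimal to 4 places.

0.1080

There are 6^4 = 1296 equally likely outcomes.
The number of ordered 4-tuples from {1,…,6} summing to 15 is 140.
P(sum = 15) = 140/1296 = 35/324 ≈ 0.1080.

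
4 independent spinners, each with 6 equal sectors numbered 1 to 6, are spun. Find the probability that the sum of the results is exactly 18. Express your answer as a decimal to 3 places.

There are 6^4 = 1296 equally likely outcomes.
The number of ordered 4-tuples from {1,…,6} summing to 18 is 80.
P(sum = 18) = 80/1296 = 5/81 ≈ 0.062.

0.062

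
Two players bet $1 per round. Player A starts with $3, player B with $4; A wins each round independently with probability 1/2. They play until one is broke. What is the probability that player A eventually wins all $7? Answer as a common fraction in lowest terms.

3/7

With a fair step, P(i) = ½P(i−1) + ½P(i+1) with P(0)=0, P(7)=1 has the linear solution P(i) = i/7.
P(3) = 3/7.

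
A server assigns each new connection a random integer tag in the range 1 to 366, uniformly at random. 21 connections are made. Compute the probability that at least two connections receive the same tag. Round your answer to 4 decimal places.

0.4428

It's easier to compute the probability that all 21 are distinct.
P(all distinct) = 366/366 · 365/366 · ··· · 346/366 ≈ 0.5572.
So the probability of at least one match is 1 − 0.5572 = 0.4428.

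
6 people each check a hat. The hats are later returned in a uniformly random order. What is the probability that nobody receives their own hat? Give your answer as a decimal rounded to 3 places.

This is the derangement probability: permutations of 6 with no fixed point.
D(6) = 6! · (1 − 1/1! + 1/2! − ··· + (−1)^6/6!) = 265.
P = 265/720 = 53/144 ≈ 0.368.

0.368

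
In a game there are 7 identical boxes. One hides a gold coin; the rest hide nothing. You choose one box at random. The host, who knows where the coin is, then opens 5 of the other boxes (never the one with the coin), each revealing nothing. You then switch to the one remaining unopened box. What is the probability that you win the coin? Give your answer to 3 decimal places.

0.857

Your original box holds the coin with probability 1/7, so the other 6 collectively hold it with probability 6/7.
The host can always find 5 empty boxes to open, so the reveals don't change that 6/7; it is now spread over the 1 remaining unopened box.
P(win by switching) = (6/7) · (1/1) = 6/7 ≈ 0.857.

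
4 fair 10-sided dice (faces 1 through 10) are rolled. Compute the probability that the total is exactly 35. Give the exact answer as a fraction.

There are 10^4 = 10000 equally likely outcomes.
The number of ordered 4-tuples from {1,…,10} summing to 35 is 56.
P(sum = 35) = 56/10000 = 7/1250.

7/1250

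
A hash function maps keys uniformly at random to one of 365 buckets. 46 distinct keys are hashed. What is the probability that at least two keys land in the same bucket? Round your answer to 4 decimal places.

0.9483

It's easier to compute the probability that all 46 are distinct.
P(all distinct) = 365/365 · 364/365 · ··· · 320/365 ≈ 0.0517.
So the probability of at least one match is 1 − 0.0517 = 0.9483.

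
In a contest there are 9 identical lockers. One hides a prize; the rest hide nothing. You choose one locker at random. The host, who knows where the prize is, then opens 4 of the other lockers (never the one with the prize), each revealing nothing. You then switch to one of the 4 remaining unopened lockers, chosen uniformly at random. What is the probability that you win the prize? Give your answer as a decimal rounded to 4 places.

Your original locker holds the prize with probability 1/9, so the other 8 collectively hold it with probability 8/9.
The host can always find 4 empty lockers to open, so the reveals don't change that 8/9; it is now spread over the 4 remaining unopened lockers.
P(win by switching) = (8/9) · (1/4) = 2/9 ≈ 0.2222.

0.2222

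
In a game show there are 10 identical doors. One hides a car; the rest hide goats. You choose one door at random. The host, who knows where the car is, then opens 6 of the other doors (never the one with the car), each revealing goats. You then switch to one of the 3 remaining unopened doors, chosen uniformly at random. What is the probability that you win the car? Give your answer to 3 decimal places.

0.300

Your original door holds the car with probability 1/10, so the other 9 collectively hold it with probability 9/10.
The host can always find 6 empty doors to open, so the reveals don't change that 9/10; it is now spread over the 3 remaining unopened doors.
P(win by switching) = (9/10) · (1/3) = 3/10 ≈ 0.300.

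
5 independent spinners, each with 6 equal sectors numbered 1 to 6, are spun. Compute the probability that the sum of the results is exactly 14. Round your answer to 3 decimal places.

There are 6^5 = 7776 equally likely outcomes.
The number of ordered 5-tuples from {1,…,6} summing to 14 is 540.
P(sum = 14) = 540/7776 = 5/72 ≈ 0.069.

0.069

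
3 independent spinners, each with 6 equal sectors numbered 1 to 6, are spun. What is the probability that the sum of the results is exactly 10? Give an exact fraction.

There are 6^3 = 216 equally likely outcomes.
The number of ordered 3-tuples from {1,…,6} summing to 10 is 27.
P(sum = 10) = 27/216 = 1/8.

1/8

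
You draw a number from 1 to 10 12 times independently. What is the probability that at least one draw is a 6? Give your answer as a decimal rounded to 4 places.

0.7176

P(no draw is a 6) = (9/10)^12 ≈ 0.2824.
P(at least one) = 1 − 0.2824 = 0.7176.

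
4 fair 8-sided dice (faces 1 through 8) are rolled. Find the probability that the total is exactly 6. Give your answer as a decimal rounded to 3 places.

There are 8^4 = 4096 equally likely outcomes.
The number of ordered 4-tuples from {1,…,8} summing to 6 is 10.
P(sum = 6) = 10/4096 = 5/2048 ≈ 0.002.

0.002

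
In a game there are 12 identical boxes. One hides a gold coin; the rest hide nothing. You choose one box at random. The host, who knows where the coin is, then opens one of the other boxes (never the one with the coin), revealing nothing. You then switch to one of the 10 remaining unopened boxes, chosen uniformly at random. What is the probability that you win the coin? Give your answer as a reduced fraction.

Your original box holds the coin with probability 1/12, so the other 11 collectively hold it with probability 11/12.
The host can always find an empty box to open, so this doesn't change that 11/12; it is now spread over the 10 remaining unopened boxes.
P(win by switching) = (11/12) · (1/10) = 11/120.

11/120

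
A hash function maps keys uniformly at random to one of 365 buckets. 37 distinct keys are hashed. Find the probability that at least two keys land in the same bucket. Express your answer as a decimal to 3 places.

0.849

It's easier to compute the probability that all 37 are distinct.
P(all distinct) = 365/365 · 364/365 · ··· · 329/365 ≈ 0.151.
So the probability of at least one match is 1 − 0.151 = 0.849.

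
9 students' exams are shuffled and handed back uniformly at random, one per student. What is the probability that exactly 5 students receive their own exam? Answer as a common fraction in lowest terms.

1/320

Choose which 5 of the 9 are fixed: C(9,5) = 126 ways.
The remaining 4 must have no fixed point: D(4) = 9.
P = 126·9/362880 = 1/320.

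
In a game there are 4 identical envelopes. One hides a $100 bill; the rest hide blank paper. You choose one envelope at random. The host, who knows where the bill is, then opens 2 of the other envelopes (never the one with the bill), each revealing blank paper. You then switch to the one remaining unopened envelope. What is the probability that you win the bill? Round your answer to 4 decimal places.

Your original envelope holds the bill with probability 1/4, so the other 3 collectively hold it with probability 3/4.
The host can always find 2 empty envelopes to open, so the reveals don't change that 3/4; it is now spread over the 1 remaining unopened envelope.
P(win by switching) = (3/4) · (1/1) = 3/4 ≈ 0.7500.

0.7500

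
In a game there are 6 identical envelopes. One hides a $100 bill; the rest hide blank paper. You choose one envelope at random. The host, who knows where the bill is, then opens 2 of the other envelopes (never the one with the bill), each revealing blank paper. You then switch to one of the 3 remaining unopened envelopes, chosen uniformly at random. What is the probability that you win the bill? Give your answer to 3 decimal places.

0.278

Your original envelope holds the bill with probability 1/6, so the other 5 collectively hold it with probability 5/6.
The host can always find 2 empty envelopes to open, so the reveals don't change that 5/6; it is now spread over the 3 remaining unopened envelopes.
P(win by switching) = (5/6) · (1/3) = 5/18 ≈ 0.278.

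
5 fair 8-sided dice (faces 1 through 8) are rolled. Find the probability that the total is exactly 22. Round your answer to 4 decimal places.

0.0751

There are 8^5 = 32768 equally likely outcomes.
The number of ordered 5-tuples from {1,…,8} summing to 22 is 2460.
P(sum = 22) = 2460/32768 = 615/8192 ≈ 0.0751.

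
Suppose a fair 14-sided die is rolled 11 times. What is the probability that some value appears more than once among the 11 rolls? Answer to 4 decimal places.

0.9964

P(all 11 different) = 14/14 · 13/14 · ··· · 4/14 ≈ 0.0036.
P(at least two equal) = 1 − 0.0036 = 0.9964.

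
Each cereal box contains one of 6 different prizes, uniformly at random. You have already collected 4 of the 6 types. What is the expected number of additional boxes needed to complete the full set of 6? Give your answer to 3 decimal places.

Starting from 4 distinct types, each trial gives a new one with probability (6−i)/6 when i types are held, so the wait for the next new type is 6/(6−i).
E = 6/2 + 6/1 = 9 ≈ 9.000.

9.000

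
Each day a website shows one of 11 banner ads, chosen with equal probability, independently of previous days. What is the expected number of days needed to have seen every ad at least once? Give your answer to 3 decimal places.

33.219

After i distinct types are collected, each trial gives a new one with probability (11−i)/11, so the expected wait for the next new type is 11/(11−i).
E = 11/11 + 11/10 + 11/9 + 11/8 + 11/7 + 11/6 + 11/5 + 11/4 + 11/3 + 11/2 + 11/1 = 83711/2520 ≈ 33.219.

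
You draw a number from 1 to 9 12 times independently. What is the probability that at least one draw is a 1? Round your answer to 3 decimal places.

0.757

P(no draw is a 1) = (8/9)^12 ≈ 0.243.
P(at least one) = 1 − 0.243 = 0.757.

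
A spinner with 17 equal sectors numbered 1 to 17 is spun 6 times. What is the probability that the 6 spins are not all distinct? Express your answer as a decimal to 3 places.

0.631

P(all 6 different) = 17/17 · 16/17 · ··· · 12/17 ≈ 0.369.
P(at least two equal) = 1 − 0.369 = 0.631.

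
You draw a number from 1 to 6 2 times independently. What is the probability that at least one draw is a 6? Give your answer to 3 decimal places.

P(no draw is a 6) = (5/6)^2 ≈ 0.694.
P(at least one) = 1 − 0.694 = 0.306.

0.306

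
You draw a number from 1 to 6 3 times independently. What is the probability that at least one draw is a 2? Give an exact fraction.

91/216

P(no draw is a 2) = (5/6)^3 = 125/216.
P(at least one) = 1 − 125/216 = 91/216.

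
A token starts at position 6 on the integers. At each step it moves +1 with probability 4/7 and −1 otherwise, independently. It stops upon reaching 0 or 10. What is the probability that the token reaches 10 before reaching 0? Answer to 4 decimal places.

Let r = q/p = (3/7)/(4/7) = 3/4. The recurrence P(i) = p·P(i+1) + q·P(i−1) with P(0)=0, P(10)=1 gives P(i) = (1 − r^i)/(1 − r^10).
P(6) = (1 − (3/4)^6) / (1 − (3/4)^10) = 123136/141361 ≈ 0.8711.

0.8711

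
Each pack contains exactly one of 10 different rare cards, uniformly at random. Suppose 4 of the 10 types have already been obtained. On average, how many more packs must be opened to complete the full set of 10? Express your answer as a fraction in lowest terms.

Starting from 4 distinct types, each trial gives a new one with probability (10−i)/10 when i types are held, so the wait for the next new type is 10/(10−i).
E = 10/6 + 10/5 + 10/4 + 10/3 + 10/2 + 10/1 = 49/2.

49/2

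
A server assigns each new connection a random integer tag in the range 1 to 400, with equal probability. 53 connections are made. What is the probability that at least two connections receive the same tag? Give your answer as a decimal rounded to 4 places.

0.9729

It's easier to compute the probability that all 53 are distinct.
P(all distinct) = 400/400 · 399/400 · ··· · 348/400 ≈ 0.0271.
So the probability of at least one match is 1 − 0.0271 = 0.9729.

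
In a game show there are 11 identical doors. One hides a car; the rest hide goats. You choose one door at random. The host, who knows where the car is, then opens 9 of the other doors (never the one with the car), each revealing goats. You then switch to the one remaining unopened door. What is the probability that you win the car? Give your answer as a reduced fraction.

10/11

Your original door holds the car with probability 1/11, so the other 10 collectively hold it with probability 10/11.
The host can always find 9 empty doors to open, so the reveals don't change that 10/11; it is now spread over the 1 remaining unopened door.
P(win by switching) = (10/11) · (1/1) = 10/11.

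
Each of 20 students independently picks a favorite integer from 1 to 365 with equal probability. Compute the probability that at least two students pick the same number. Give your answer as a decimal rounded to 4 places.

0.4114

It's easier to compute the probability that all 20 are distinct.
P(all distinct) = 365/365 · 364/365 · ··· · 346/365 ≈ 0.5886.
So the probability of at least one match is 1 − 0.5886 = 0.4114.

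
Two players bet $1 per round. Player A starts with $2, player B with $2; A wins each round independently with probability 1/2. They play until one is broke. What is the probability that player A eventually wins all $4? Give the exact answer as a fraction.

With a fair step, P(i) = ½P(i−1) + ½P(i+1) with P(0)=0, P(4)=1 has the linear solution P(i) = i/4.
P(2) = 2/4 = 1/2.

1/2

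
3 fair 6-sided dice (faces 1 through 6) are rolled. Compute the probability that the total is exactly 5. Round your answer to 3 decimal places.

There are 6^3 = 216 equally likely outcomes.
The number of ordered 3-tuples from {1,…,6} summing to 5 is 6.
P(sum = 5) = 6/216 = 1/36 ≈ 0.028.

0.028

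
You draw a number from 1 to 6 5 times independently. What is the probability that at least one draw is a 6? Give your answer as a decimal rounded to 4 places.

0.5981

P(no draw is a 6) = (5/6)^5 ≈ 0.4019.
P(at least one) = 1 − 0.4019 = 0.5981.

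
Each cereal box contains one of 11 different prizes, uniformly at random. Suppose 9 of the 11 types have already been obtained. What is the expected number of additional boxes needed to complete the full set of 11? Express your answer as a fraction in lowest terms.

33/2

Starting from 9 distinct types, each trial gives a new one with probability (11−i)/11 when i types are held, so the wait for the next new type is 11/(11−i).
E = 11/2 + 11/1 = 33/2.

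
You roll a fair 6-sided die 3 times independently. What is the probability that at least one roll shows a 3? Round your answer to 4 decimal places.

P(no roll shows a 3) = (5/6)^3 ≈ 0.5787.
P(at least one) = 1 − 0.5787 = 0.4213.

0.4213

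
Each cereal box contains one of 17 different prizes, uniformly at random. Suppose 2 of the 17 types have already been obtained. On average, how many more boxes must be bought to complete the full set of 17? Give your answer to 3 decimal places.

Starting from 2 distinct types, each trial gives a new one with probability (17−i)/17 when i types are held, so the wait for the next new type is 17/(17−i).
E = 17/15 + 17/14 + 17/13 + 17/12 + 17/11 + 17/10 + 17/9 + 17/8 + 17/7 + 17/6 + 17/5 + 17/4 + 17/3 + 17/2 + 17/1 = 20327869/360360 ≈ 56.410.

56.410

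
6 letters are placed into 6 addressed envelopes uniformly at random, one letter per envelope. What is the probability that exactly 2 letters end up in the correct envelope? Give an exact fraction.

3/16

Choose which 2 of the 6 are fixed: C(6,2) = 15 ways.
The remaining 4 must have no fixed point: D(4) = 9.
P = 15·9/720 = 3/16.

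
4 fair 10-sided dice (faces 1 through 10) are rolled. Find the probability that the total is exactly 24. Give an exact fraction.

633/10000

There are 10^4 = 10000 equally likely outcomes.
The number of ordered 4-tuples from {1,…,10} summing to 24 is 633.
P(sum = 24) = 633/10000.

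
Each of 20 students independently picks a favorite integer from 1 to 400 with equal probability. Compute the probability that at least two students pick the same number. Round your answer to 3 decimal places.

It's easier to compute the probability that all 20 are distinct.
P(all distinct) = 400/400 · 399/400 · ··· · 381/400 ≈ 0.617.
So the probability of at least one match is 1 − 0.617 = 0.383.

0.383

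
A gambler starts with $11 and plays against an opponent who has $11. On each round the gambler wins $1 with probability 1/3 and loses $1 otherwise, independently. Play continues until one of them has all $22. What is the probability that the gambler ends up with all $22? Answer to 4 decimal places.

Let r = q/p = (2/3)/(1/3) = 2. The recurrence P(i) = p·P(i+1) + q·P(i−1) with P(0)=0, P(22)=1 gives P(i) = (1 − r^i)/(1 − r^22).
P(11) = (1 − (2)^11) / (1 − (2)^22) = 1/2049 ≈ 0.0005.

0.0005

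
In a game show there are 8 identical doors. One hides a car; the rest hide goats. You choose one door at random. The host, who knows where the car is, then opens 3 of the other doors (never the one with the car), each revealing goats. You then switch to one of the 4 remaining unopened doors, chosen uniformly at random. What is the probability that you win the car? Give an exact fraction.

7/32

Your original door holds the car with probability 1/8, so the other 7 collectively hold it with probability 7/8.
The host can always find 3 empty doors to open, so the reveals don't change that 7/8; it is now spread over the 4 remaining unopened doors.
P(win by switching) = (7/8) · (1/4) = 7/32.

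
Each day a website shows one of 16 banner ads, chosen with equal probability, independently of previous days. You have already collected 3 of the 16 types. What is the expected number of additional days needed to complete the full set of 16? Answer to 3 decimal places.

Starting from 3 distinct types, each trial gives a new one with probability (16−i)/16 when i types are held, so the wait for the next new type is 16/(16−i).
E = 16/13 + 16/12 + 16/11 + 16/10 + 16/9 + 16/8 + 16/7 + 16/6 + 16/5 + 16/4 + 16/3 + 16/2 + 16/1 = 2291986/45045 ≈ 50.882.

50.882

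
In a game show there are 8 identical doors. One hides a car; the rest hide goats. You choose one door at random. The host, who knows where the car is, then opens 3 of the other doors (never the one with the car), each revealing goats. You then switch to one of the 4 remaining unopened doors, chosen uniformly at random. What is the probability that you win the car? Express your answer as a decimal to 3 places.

Your original door holds the car with probability 1/8, so the other 7 collectively hold it with probability 7/8.
The host can always find 3 empty doors to open, so the reveals don't change that 7/8; it is now spread over the 4 remaining unopened doors.
P(win by switching) = (7/8) · (1/4) = 7/32 ≈ 0.219.

0.219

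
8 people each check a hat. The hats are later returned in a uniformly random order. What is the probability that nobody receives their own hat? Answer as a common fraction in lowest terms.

This is the derangement probability: permutations of 8 with no fixed point.
D(8) = 8! · (1 − 1/1! + 1/2! − ··· + (−1)^8/8!) = 14833.
P = 14833/40320 = 2119/5760.

2119/5760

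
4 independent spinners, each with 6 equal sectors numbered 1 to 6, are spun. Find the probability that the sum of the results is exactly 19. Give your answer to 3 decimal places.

There are 6^4 = 1296 equally likely outcomes.
The number of ordered 4-tuples from {1,…,6} summing to 19 is 56.
P(sum = 19) = 56/1296 = 7/162 ≈ 0.043.

0.043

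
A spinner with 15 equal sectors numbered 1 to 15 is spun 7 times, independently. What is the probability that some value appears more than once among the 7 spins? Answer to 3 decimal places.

P(all 7 different) = 15/15 · 14/15 · ··· · 9/15 ≈ 0.190.
P(at least two equal) = 1 − 0.190 = 0.810.

0.810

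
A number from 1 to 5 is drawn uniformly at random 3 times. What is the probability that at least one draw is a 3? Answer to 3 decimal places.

P(no draw is a 3) = (4/5)^3 ≈ 0.512.
P(at least one) = 1 − 0.512 = 0.488.

0.488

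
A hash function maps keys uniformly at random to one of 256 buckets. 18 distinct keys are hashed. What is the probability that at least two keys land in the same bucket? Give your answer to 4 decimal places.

It's easier to compute the probability that all 18 are distinct.
P(all distinct) = 256/256 · 255/256 · ··· · 239/256 ≈ 0.5424.
So the probability of at least one match is 1 − 0.5424 = 0.4576.

0.4576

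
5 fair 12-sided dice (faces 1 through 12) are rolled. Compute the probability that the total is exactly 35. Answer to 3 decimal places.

0.048

There are 12^5 = 248832 equally likely outcomes.
The number of ordered 5-tuples from {1,…,12} summing to 35 is 11901.
P(sum = 35) = 11901/248832 = 3967/82944 ≈ 0.048.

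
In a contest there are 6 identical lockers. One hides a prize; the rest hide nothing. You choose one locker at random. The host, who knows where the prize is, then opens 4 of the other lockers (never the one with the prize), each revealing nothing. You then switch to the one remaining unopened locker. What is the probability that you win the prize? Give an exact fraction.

Your original locker holds the prize with probability 1/6, so the other 5 collectively hold it with probability 5/6.
The host can always find 4 empty lockers to open, so the reveals don't change that 5/6; it is now spread over the 1 remaining unopened locker.
P(win by switching) = (5/6) · (1/1) = 5/6.

5/6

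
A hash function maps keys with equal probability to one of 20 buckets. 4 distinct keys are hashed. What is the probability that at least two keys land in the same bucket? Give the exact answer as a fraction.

1093/4000

It's easier to compute the probability that all 4 are distinct.
P(all distinct) = 20/20 · 19/20 · ··· · 17/20 = 2907/4000.
So the probability of at least one match is 1 − 2907/4000 = 1093/4000.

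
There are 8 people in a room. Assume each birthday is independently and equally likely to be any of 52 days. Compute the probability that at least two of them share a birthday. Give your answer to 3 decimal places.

It's easier to compute the probability that all 8 are distinct.
P(all distinct) = 52/52 · 51/52 · ··· · 45/52 ≈ 0.568.
So the probability of at least one match is 1 − 0.568 = 0.432.

0.432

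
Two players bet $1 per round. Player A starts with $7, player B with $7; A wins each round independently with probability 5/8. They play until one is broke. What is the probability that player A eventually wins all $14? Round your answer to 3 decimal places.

0.973

Let r = q/p = (3/8)/(5/8) = 3/5. The recurrence P(i) = p·P(i+1) + q·P(i−1) with P(0)=0, P(14)=1 gives P(i) = (1 − r^i)/(1 − r^14).
P(7) = (1 − (3/5)^7) / (1 − (3/5)^14) = 78125/80312 ≈ 0.973.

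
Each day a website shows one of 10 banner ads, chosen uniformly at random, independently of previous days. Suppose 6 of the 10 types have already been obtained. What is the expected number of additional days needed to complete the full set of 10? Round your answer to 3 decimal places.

Starting from 6 distinct types, each trial gives a new one with probability (10−i)/10 when i types are held, so the wait for the next new type is 10/(10−i).
E = 10/4 + 10/3 + 10/2 + 10/1 = 125/6 ≈ 20.833.

20.833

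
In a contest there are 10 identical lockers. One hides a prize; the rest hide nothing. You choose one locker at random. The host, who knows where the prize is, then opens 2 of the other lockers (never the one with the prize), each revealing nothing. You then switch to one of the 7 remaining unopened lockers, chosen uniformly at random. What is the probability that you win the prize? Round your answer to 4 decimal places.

0.1286

Your original locker holds the prize with probability 1/10, so the other 9 collectively hold it with probability 9/10.
The host can always find 2 empty lockers to open, so the reveals don't change that 9/10; it is now spread over the 7 remaining unopened lockers.
P(win by switching) = (9/10) · (1/7) = 9/70 ≈ 0.1286.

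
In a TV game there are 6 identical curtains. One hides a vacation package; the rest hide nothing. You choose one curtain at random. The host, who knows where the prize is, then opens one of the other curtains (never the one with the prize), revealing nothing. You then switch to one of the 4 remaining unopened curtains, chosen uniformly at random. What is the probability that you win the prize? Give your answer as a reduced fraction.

5/24

Your original curtain holds the prize with probability 1/6, so the other 5 collectively hold it with probability 5/6.
The host can always find an empty curtain to open, so this doesn't change that 5/6; it is now spread over the 4 remaining unopened curtains.
P(win by switching) = (5/6) · (1/4) = 5/24.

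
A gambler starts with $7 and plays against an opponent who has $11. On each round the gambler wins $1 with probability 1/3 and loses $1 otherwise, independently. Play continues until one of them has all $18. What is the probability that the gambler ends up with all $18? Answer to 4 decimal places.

Let r = q/p = (2/3)/(1/3) = 2. The recurrence P(i) = p·P(i+1) + q·P(i−1) with P(0)=0, P(18)=1 gives P(i) = (1 − r^i)/(1 − r^18).
P(7) = (1 − (2)^7) / (1 − (2)^18) = 127/262143 ≈ 0.0005.

0.0005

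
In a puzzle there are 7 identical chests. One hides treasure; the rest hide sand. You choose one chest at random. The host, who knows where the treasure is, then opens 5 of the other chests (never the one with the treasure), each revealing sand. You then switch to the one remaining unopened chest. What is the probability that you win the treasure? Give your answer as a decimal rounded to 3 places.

0.857

Your original chest holds the treasure with probability 1/7, so the other 6 collectively hold it with probability 6/7.
The host can always find 5 empty chests to open, so the reveals don't change that 6/7; it is now spread over the 1 remaining unopened chest.
P(win by switching) = (6/7) · (1/1) = 6/7 ≈ 0.857.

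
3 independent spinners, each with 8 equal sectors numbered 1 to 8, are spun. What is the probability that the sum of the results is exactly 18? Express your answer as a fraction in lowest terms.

There are 8^3 = 512 equally likely outcomes.
The number of ordered 3-tuples from {1,…,8} summing to 18 is 28.
P(sum = 18) = 28/512 = 7/128.

7/128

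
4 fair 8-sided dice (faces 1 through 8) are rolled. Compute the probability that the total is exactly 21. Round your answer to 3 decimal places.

There are 8^4 = 4096 equally likely outcomes.
The number of ordered 4-tuples from {1,…,8} summing to 21 is 284.
P(sum = 21) = 284/4096 = 71/1024 ≈ 0.069.

0.069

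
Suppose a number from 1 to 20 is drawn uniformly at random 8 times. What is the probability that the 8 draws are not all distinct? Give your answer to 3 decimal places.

0.802

P(all 8 different) = 20/20 · 19/20 · ··· · 13/20 ≈ 0.198.
P(at least two equal) = 1 − 0.198 = 0.802.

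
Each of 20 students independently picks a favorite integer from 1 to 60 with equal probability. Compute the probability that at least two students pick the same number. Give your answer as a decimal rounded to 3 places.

0.972

It's easier to compute the probability that all 20 are distinct.
P(all distinct) = 60/60 · 59/60 · ··· · 41/60 ≈ 0.028.
So the probability of at least one match is 1 − 0.028 = 0.972.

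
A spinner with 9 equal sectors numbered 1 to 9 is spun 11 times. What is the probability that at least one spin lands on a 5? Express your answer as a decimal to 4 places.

0.7263

P(no spin lands on a 5) = (8/9)^11 ≈ 0.2737.
P(at least one) = 1 − 0.2737 = 0.7263.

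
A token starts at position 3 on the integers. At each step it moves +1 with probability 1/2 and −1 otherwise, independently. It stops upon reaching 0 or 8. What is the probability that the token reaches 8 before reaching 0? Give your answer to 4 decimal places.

0.3750

With a fair step, P(i) = ½P(i−1) + ½P(i+1) with P(0)=0, P(8)=1 has the linear solution P(i) = i/8.
P(3) = 3/8 ≈ 0.3750.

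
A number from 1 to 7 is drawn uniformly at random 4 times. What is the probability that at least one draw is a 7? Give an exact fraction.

1105/2401

P(no draw is a 7) = (6/7)^4 = 1296/2401.
P(at least one) = 1 − 1296/2401 = 1105/2401.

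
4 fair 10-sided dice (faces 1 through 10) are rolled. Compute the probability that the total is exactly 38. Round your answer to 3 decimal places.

0.001

There are 10^4 = 10000 equally likely outcomes.
The number of ordered 4-tuples from {1,…,10} summing to 38 is 10.
P(sum = 38) = 10/10000 = 1/1000 ≈ 0.001.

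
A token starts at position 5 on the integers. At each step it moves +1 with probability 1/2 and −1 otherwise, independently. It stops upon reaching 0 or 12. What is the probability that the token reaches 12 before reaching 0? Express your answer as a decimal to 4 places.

With a fair step, P(i) = ½P(i−1) + ½P(i+1) with P(0)=0, P(12)=1 has the linear solution P(i) = i/12.
P(5) = 5/12 ≈ 0.4167.

0.4167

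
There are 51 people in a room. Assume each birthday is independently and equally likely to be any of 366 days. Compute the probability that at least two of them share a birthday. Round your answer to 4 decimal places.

0.9742

It's easier to compute the probability that all 51 are distinct.
P(all distinct) = 366/366 · 365/366 · ··· · 316/366 ≈ 0.0258.
So the probability of at least one match is 1 − 0.0258 = 0.9742.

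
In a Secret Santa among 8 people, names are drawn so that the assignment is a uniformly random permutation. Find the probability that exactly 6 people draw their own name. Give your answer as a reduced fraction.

1/1440

Choose which 6 of the 8 are fixed: C(8,6) = 28 ways.
The remaining 2 must have no fixed point: D(2) = 1.
P = 28·1/40320 = 1/1440.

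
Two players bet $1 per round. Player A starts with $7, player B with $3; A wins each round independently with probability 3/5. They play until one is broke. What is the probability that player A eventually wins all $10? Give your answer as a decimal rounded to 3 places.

Let r = q/p = (2/5)/(3/5) = 2/3. The recurrence P(i) = p·P(i+1) + q·P(i−1) with P(0)=0, P(10)=1 gives P(i) = (1 − r^i)/(1 − r^10).
P(7) = (1 − (2/3)^7) / (1 − (2/3)^10) = 55593/58025 ≈ 0.958.

0.958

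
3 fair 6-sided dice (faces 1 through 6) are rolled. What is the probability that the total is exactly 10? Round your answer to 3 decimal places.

0.125

There are 6^3 = 216 equally likely outcomes.
The number of ordered 3-tuples from {1,…,6} summing to 10 is 27.
P(sum = 10) = 27/216 = 1/8 ≈ 0.125.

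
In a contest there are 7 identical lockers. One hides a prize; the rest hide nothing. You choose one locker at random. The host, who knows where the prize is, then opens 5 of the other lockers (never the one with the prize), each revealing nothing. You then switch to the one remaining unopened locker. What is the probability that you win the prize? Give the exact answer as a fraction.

6/7

Your original locker holds the prize with probability 1/7, so the other 6 collectively hold it with probability 6/7.
The host can always find 5 empty lockers to open, so the reveals don't change that 6/7; it is now spread over the 1 remaining unopened locker.
P(win by switching) = (6/7) · (1/1) = 6/7.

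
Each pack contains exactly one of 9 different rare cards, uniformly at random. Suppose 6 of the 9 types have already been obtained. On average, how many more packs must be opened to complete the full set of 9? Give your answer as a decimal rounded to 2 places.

Starting from 6 distinct types, each trial gives a new one with probability (9−i)/9 when i types are held, so the wait for the next new type is 9/(9−i).
E = 9/3 + 9/2 + 9/1 = 33/2 ≈ 16.50.

16.50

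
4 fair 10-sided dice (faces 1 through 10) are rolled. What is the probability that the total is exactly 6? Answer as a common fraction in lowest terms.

1/1000

There are 10^4 = 10000 equally likely outcomes.
The number of ordered 4-tuples from {1,…,10} summing to 6 is 10.
P(sum = 6) = 10/10000 = 1/1000.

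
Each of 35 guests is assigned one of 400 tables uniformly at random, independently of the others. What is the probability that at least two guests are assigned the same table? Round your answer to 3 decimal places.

It's easier to compute the probability that all 35 are distinct.
P(all distinct) = 400/400 · 399/400 · ··· · 366/400 ≈ 0.216.
So the probability of at least one match is 1 − 0.216 = 0.784.

0.784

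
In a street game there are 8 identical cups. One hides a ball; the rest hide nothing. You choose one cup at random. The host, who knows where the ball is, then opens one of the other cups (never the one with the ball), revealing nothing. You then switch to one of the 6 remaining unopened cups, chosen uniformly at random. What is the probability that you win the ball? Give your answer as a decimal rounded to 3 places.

0.146

Your original cup holds the ball with probability 1/8, so the other 7 collectively hold it with probability 7/8.
The host can always find an empty cup to open, so this doesn't change that 7/8; it is now spread over the 6 remaining unopened cups.
P(win by switching) = (7/8) · (1/6) = 7/48 ≈ 0.146.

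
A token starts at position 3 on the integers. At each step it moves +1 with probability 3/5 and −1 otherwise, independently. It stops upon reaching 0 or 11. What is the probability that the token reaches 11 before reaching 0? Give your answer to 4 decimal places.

0.7119

Let r = q/p = (2/5)/(3/5) = 2/3. The recurrence P(i) = p·P(i+1) + q·P(i−1) with P(0)=0, P(11)=1 gives P(i) = (1 − r^i)/(1 − r^11).
P(3) = (1 − (2/3)^3) / (1 − (2/3)^11) = 124659/175099 ≈ 0.7119.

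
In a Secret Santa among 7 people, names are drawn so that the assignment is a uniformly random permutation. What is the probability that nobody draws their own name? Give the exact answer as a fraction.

103/280

This is the derangement probability: permutations of 7 with no fixed point.
D(7) = 7! · (1 − 1/1! + 1/2! − ··· + (−1)^7/7!) = 1854.
P = 1854/5040 = 103/280.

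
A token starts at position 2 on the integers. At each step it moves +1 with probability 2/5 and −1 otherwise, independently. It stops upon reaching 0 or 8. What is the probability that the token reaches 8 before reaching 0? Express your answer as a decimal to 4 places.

0.0508

Let r = q/p = (3/5)/(2/5) = 3/2. The recurrence P(i) = p·P(i+1) + q·P(i−1) with P(0)=0, P(8)=1 gives P(i) = (1 − r^i)/(1 − r^8).
P(2) = (1 − (3/2)^2) / (1 − (3/2)^8) = 64/1261 ≈ 0.0508.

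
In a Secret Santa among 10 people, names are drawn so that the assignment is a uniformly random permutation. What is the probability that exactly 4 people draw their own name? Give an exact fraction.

53/3456

Choose which 4 of the 10 are fixed: C(10,4) = 210 ways.
The remaining 6 must have no fixed point: D(6) = 265.
P = 210·265/3628800 = 53/3456.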